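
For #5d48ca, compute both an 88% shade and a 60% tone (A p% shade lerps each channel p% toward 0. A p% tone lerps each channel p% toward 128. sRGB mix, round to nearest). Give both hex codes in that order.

#5d48ca is rgb(93, 72, 202).
88% shade:
  R: 93 − 81.84 = 11.16 → 11
  G: 72 + 0.88×(0−72) = 72 − 63.36 = 8.64 → 9
  B: 202 + 0.88×(0−202) = 202 − 177.76 = 24.24 → 24
  → #0b0918
60% tone:
  R: 93 + 21 = 114 → 114
  G: 72 + 0.6×(128−72) = 72 + 33.6 = 105.6 → 106
  B: 202 − 44.4 = 157.6 → 158
  → #726a9e

#0b0918, #726a9e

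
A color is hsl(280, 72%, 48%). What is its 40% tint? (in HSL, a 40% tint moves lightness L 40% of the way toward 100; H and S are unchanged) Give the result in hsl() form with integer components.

hsl(280, 72%, 69%)

L moves 40% from 48 toward 100: 48 + 20.8 = 68.8 → 69.
H and S are unchanged.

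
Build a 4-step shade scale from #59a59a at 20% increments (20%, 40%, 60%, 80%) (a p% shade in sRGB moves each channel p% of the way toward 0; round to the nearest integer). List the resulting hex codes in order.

#47847b, #35635c, #24423e, #12211f

#59a59a is rgb(89, 165, 154).
20%: (89 − 17.8 = 71.2→71, 165 − 33 = 132→132, 154 − 30.8 = 123.2→123) → #47847b
40%: (89 − 35.6 = 53.4→53, 165 − 66 = 99→99, 154 − 61.6 = 92.4→92) → #35635c
60%: (89 − 53.4 = 35.6→36, 165 − 99 = 66→66, 154 − 92.4 = 61.6→62) → #24423e
80%: (89 − 71.2 = 17.8→18, 165 − 132 = 33→33, 154 − 123.2 = 30.8→31) → #12211f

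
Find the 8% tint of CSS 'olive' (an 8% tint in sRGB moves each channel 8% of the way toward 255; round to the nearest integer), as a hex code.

CSS olive is rgb(128, 128, 0).
An 8% tint moves each channel 8% toward 255:
  R: 128 + 10.16 = 138.16 → 138
  G: 128 + 0.08×(255−128) = 128 + 10.16 = 138.16 → 138
  B: 0 + 20.4 = 20.4 → 20
rgb(138, 138, 20) = #8a8a14.

#8a8a14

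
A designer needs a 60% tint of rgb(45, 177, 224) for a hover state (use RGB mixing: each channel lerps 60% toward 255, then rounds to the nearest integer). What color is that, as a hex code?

#abe0f3

Lerp each channel 60% toward 255:
  R: 45 + 126 = 171 → 171
  G: 177 + 46.8 = 223.8 → 224
  B: 224 + 18.6 = 242.6 → 243
rgb(171, 224, 243) = #abe0f3.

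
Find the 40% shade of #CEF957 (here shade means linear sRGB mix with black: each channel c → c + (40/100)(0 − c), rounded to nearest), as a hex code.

#CEF957 is rgb(206, 249, 87).
Lerp each channel 40% toward 0:
  R: 206 + 0.4×(0−206) = 206 − 82.4 = 123.6 → 124
  G: 249 − 99.6 = 149.4 → 149
  B: 87 + 0.4×(0−87) = 87 − 34.8 = 52.2 → 52
rgb(124, 149, 52) = #7C9534.

#7C9534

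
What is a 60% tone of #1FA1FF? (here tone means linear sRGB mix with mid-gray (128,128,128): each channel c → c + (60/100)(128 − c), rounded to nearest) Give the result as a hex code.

#598DB3

#1FA1FF is rgb(31, 161, 255).
A 60% tone moves each channel 60% toward 128:
  R: 31 + 58.2 = 89.2 → 89
  G: 161 + 0.6×(128−161) = 161 − 19.8 = 141.2 → 141
  B: 255 + 0.6×(128−255) = 255 − 76.2 = 178.8 → 179
rgb(89, 141, 179) = #598DB3.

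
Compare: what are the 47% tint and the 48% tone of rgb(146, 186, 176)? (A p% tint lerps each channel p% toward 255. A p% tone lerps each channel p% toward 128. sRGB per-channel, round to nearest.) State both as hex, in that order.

#C5DAD5, #899E99

47% tint:
  R: 146 + 51.23 = 197.23 → 197
  G: 186 + 0.47×(255−186) = 186 + 32.43 = 218.43 → 218
  B: 176 + 0.47×(255−176) = 176 + 37.13 = 213.13 → 213
  → #C5DAD5
48% tone:
  R: 146 − 8.64 = 137.36 → 137
  G: 186 − 27.84 = 158.16 → 158
  B: 176 + 0.48×(128−176) = 176 − 23.04 = 152.96 → 153
  → #899E99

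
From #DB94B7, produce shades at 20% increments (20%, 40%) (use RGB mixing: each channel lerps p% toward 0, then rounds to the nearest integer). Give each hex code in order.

#DB94B7 is rgb(219, 148, 183).
20%: (219 − 43.8 = 175.2→175, 148 − 29.6 = 118.4→118, 183 − 36.6 = 146.4→146) → #AF7692
40%: (219 − 87.6 = 131.4→131, 148 − 59.2 = 88.8→89, 183 − 73.2 = 109.8→110) → #83596E

#AF7692, #83596E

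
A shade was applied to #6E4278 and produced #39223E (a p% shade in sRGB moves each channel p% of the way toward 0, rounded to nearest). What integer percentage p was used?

48%

#6E4278 is rgb(110, 66, 120); #39223E is rgb(57, 34, 62).
On the B channel (widest range): 62 ≈ 120 + (p/100)(0 − 120), so p ≈ 100×(62 − 120)/(0 − 120) = -5800/-120 = 48.33.
p = 48 reproduces all three channels after rounding.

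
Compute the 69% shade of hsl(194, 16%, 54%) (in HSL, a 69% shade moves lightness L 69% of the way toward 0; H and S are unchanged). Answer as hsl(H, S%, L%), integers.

hsl(194, 16%, 17%)

L moves 69% from 54 toward 0: 54 − 37.26 = 16.74 → 17.
H and S are unchanged.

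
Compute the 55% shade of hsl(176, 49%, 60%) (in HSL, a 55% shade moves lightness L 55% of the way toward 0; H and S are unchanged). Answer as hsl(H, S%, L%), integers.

hsl(176, 49%, 27%)

L moves 55% from 60 toward 0: 60 − 33 = 27 → 27.
H and S are unchanged.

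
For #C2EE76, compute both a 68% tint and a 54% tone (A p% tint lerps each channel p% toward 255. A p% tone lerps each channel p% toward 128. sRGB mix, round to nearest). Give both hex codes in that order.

#EBFAD3, #9EB37B

#C2EE76 is rgb(194, 238, 118).
68% tint:
  R: 194 + 0.68×(255−194) = 194 + 41.48 = 235.48 → 235
  G: 238 + 11.56 = 249.56 → 250
  B: 118 + 93.16 = 211.16 → 211
  → #EBFAD3
54% tone:
  R: 194 − 35.64 = 158.36 → 158
  G: 238 − 59.4 = 178.6 → 179
  B: 118 + 5.4 = 123.4 → 123
  → #9EB37B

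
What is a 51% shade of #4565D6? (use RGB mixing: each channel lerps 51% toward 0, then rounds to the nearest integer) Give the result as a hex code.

#223169

#4565D6 is rgb(69, 101, 214).
Per channel, c → c + 0.51(0 − c):
  R: 69 + 0.51×(0−69) = 69 − 35.19 = 33.81 → 34
  G: 101 + 0.51×(0−101) = 101 − 51.51 = 49.49 → 49
  B: 214 − 109.14 = 104.86 → 105
rgb(34, 49, 105) = #223169.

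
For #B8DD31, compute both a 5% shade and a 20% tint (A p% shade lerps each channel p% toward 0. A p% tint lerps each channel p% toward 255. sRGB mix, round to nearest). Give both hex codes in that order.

#B8DD31 is rgb(184, 221, 49).
5% shade:
  R: 184 + 0.05×(0−184) = 184 − 9.2 = 174.8 → 175
  G: 221 + 0.05×(0−221) = 221 − 11.05 = 209.95 → 210
  B: 49 + 0.05×(0−49) = 49 − 2.45 = 46.55 → 47
  → #AFD22F
20% tint:
  R: 184 + 14.2 = 198.2 → 198
  G: 221 + 0.2×(255−221) = 221 + 6.8 = 227.8 → 228
  B: 49 + 41.2 = 90.2 → 90
  → #C6E45A

#AFD22F, #C6E45A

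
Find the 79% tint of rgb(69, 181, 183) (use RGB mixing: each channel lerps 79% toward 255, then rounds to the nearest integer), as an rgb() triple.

Lerp each channel 79% toward 255:
  R: 69 + 0.79×(255−69) = 69 + 146.94 = 215.94 → 216
  G: 181 + 58.46 = 239.46 → 239
  B: 183 + 56.88 = 239.88 → 240

rgb(216, 239, 240)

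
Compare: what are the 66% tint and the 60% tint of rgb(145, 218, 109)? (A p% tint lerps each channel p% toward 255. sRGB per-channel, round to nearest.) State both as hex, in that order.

#daf2cd, #d3f0c5

66% tint:
  R: 145 + 0.66×(255−145) = 145 + 72.6 = 217.6 → 218
  G: 218 + 0.66×(255−218) = 218 + 24.42 = 242.42 → 242
  B: 109 + 96.36 = 205.36 → 205
  → #daf2cd
60% tint:
  R: 145 + 0.6×(255−145) = 145 + 66 = 211 → 211
  G: 218 + 0.6×(255−218) = 218 + 22.2 = 240.2 → 240
  B: 109 + 87.6 = 196.6 → 197
  → #d3f0c5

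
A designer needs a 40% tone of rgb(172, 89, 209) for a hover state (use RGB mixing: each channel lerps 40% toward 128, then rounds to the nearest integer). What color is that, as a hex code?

A 40% tone moves each channel 40% toward 128:
  R: 172 − 17.6 = 154.4 → 154
  G: 89 + 0.4×(128−89) = 89 + 15.6 = 104.6 → 105
  B: 209 − 32.4 = 176.6 → 177
rgb(154, 105, 177) = #9A69B1.

#9A69B1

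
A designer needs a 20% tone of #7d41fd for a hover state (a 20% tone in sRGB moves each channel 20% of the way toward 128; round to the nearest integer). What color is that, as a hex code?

#7d41fd is rgb(125, 65, 253).
A 20% tone moves each channel 20% toward 128:
  R: 125 + 0.2×(128−125) = 125 + 0.6 = 125.6 → 126
  G: 65 + 12.6 = 77.6 → 78
  B: 253 + 0.2×(128−253) = 253 − 25 = 228 → 228
rgb(126, 78, 228) = #7e4ee4.

#7e4ee4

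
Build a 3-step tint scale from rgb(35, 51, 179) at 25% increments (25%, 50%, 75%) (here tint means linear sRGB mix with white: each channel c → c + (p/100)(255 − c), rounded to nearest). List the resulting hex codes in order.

25%: (35 + 55 = 90→90, 51 + 51 = 102→102, 179 + 19 = 198→198) → #5a66c6
50%: (35 + 110 = 145→145, 51 + 102 = 153→153, 179 + 38 = 217→217) → #9199d9
75%: (35 + 165 = 200→200, 51 + 153 = 204→204, 179 + 57 = 236→236) → #c8ccec

#5a66c6, #9199d9, #c8ccec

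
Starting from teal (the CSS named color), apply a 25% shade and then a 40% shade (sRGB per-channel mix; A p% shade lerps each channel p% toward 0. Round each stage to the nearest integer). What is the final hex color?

#003a3a

CSS teal is rgb(0, 128, 128).
Lerp each channel 25% toward 0:
  R: 0 + 0 = 0 → 0
  G: 128 + 0.25×(0−128) = 128 − 32 = 96 → 96
  B: 128 + 0.25×(0−128) = 128 − 32 = 96 → 96
After the shade: rgb(0, 96, 96) = #006060.
A 40% shade moves each channel 40% toward 0:
  R: 0 + 0.4×(0−0) = 0 + 0 = 0 → 0
  G: 96 + 0.4×(0−96) = 96 − 38.4 = 57.6 → 58
  B: 96 + 0.4×(0−96) = 96 − 38.4 = 57.6 → 58
rgb(0, 58, 58) = #003a3a.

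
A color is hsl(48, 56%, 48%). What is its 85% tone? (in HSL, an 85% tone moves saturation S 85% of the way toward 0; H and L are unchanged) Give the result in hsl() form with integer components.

hsl(48, 8%, 48%)

S moves 85% from 56 toward 0: 56 − 47.6 = 8.4 → 8.
H and L are unchanged.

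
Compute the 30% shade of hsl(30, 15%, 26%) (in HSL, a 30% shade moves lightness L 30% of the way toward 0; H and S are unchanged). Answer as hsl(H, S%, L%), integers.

hsl(30, 15%, 18%)

L moves 30% from 26 toward 0: 26 − 7.8 = 18.2 → 18.
H and S are unchanged.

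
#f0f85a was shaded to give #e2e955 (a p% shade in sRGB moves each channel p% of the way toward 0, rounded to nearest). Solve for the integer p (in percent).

6%

#f0f85a is rgb(240, 248, 90); #e2e955 is rgb(226, 233, 85).
On the G channel (widest range): 233 ≈ 248 + (p/100)(0 − 248), so p ≈ 100×(233 − 248)/(0 − 248) = -1500/-248 = 6.05.
p = 6 reproduces all three channels after rounding.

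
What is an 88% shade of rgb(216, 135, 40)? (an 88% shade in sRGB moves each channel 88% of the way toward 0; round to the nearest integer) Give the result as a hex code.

#1A1005

An 88% shade moves each channel 88% toward 0:
  R: 216 − 190.08 = 25.92 → 26
  G: 135 − 118.8 = 16.2 → 16
  B: 40 + 0.88×(0−40) = 40 − 35.2 = 4.8 → 5
rgb(26, 16, 5) = #1A1005.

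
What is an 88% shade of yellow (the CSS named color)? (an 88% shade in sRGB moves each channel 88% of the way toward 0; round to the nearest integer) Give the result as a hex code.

#1F1F00

CSS yellow is rgb(255, 255, 0).
An 88% shade moves each channel 88% toward 0:
  R: 255 + 0.88×(0−255) = 255 − 224.4 = 30.6 → 31
  G: 255 + 0.88×(0−255) = 255 − 224.4 = 30.6 → 31
  B: 0 + 0.88×(0−0) = 0 + 0 = 0 → 0
rgb(31, 31, 0) = #1F1F00.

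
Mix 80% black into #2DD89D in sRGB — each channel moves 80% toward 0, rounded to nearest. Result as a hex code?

#092B1F

#2DD89D is rgb(45, 216, 157).
An 80% shade moves each channel 80% toward 0:
  R: 45 − 36 = 9 → 9
  G: 216 + 0.8×(0−216) = 216 − 172.8 = 43.2 → 43
  B: 157 + 0.8×(0−157) = 157 − 125.6 = 31.4 → 31
rgb(9, 43, 31) = #092B1F.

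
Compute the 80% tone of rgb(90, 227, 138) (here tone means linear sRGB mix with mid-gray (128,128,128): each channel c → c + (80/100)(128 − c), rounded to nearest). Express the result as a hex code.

Per channel, c → c + 0.8(128 − c):
  R: 90 + 0.8×(128−90) = 90 + 30.4 = 120.4 → 120
  G: 227 − 79.2 = 147.8 → 148
  B: 138 + 0.8×(128−138) = 138 − 8 = 130 → 130
rgb(120, 148, 130) = #789482.

#789482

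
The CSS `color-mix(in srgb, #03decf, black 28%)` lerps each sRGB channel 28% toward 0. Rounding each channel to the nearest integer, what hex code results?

#02a095

#03decf is rgb(3, 222, 207).
Per channel, c → c + 0.28(0 − c):
  R: 3 + 0.28×(0−3) = 3 − 0.84 = 2.16 → 2
  G: 222 − 62.16 = 159.84 → 160
  B: 207 + 0.28×(0−207) = 207 − 57.96 = 149.04 → 149
rgb(2, 160, 149) = #02a095.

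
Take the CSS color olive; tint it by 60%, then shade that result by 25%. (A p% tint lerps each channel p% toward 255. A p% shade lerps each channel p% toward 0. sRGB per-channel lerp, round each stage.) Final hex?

CSS olive is rgb(128, 128, 0).
Per channel, c → c + 0.6(255 − c):
  R: 128 + 76.2 = 204.2 → 204
  G: 128 + 0.6×(255−128) = 128 + 76.2 = 204.2 → 204
  B: 0 + 0.6×(255−0) = 0 + 153 = 153 → 153
After the tint: rgb(204, 204, 153) = #CCCC99.
A 25% shade moves each channel 25% toward 0:
  R: 204 − 51 = 153 → 153
  G: 204 + 0.25×(0−204) = 204 − 51 = 153 → 153
  B: 153 + 0.25×(0−153) = 153 − 38.25 = 114.75 → 115
rgb(153, 153, 115) = #999973.

#999973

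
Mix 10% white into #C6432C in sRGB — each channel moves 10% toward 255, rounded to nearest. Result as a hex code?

#CC5641

#C6432C is rgb(198, 67, 44).
Lerp each channel 10% toward 255:
  R: 198 + 0.1×(255−198) = 198 + 5.7 = 203.7 → 204
  G: 67 + 18.8 = 85.8 → 86
  B: 44 + 21.1 = 65.1 → 65
rgb(204, 86, 65) = #CC5641.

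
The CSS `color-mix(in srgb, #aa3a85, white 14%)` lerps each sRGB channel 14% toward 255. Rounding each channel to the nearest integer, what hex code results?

#aa3a85 is rgb(170, 58, 133).
Lerp each channel 14% toward 255:
  R: 170 + 11.9 = 181.9 → 182
  G: 58 + 0.14×(255−58) = 58 + 27.58 = 85.58 → 86
  B: 133 + 0.14×(255−133) = 133 + 17.08 = 150.08 → 150
rgb(182, 86, 150) = #b65696.

#b65696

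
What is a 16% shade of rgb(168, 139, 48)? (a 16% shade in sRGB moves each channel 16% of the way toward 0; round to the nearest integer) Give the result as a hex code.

Per channel, c → c + 0.16(0 − c):
  R: 168 − 26.88 = 141.12 → 141
  G: 139 − 22.24 = 116.76 → 117
  B: 48 − 7.68 = 40.32 → 40
rgb(141, 117, 40) = #8D7528.

#8D7528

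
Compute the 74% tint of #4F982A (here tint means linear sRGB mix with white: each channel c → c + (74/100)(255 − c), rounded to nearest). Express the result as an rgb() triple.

#4F982A is rgb(79, 152, 42).
Per channel, c → c + 0.74(255 − c):
  R: 79 + 0.74×(255−79) = 79 + 130.24 = 209.24 → 209
  G: 152 + 0.74×(255−152) = 152 + 76.22 = 228.22 → 228
  B: 42 + 157.62 = 199.62 → 200

rgb(209, 228, 200)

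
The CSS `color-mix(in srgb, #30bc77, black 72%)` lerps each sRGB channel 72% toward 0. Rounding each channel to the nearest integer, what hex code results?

#0d3521

#30bc77 is rgb(48, 188, 119).
A 72% shade moves each channel 72% toward 0:
  R: 48 + 0.72×(0−48) = 48 − 34.56 = 13.44 → 13
  G: 188 + 0.72×(0−188) = 188 − 135.36 = 52.64 → 53
  B: 119 + 0.72×(0−119) = 119 − 85.68 = 33.32 → 33
rgb(13, 53, 33) = #0d3521.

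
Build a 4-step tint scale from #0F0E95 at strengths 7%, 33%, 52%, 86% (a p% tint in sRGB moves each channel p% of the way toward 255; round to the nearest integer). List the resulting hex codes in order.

#201F9C, #5E5EB8, #8C8BCC, #DDDDF0

#0F0E95 is rgb(15, 14, 149).
7%: (15 + 16.8 = 31.8→32, 14 + 16.87 = 30.87→31, 149 + 7.42 = 156.42→156) → #201F9C
33%: (15 + 79.2 = 94.2→94, 14 + 79.53 = 93.53→94, 149 + 34.98 = 183.98→184) → #5E5EB8
52%: (15 + 124.8 = 139.8→140, 14 + 125.32 = 139.32→139, 149 + 55.12 = 204.12→204) → #8C8BCC
86%: (15 + 206.4 = 221.4→221, 14 + 207.26 = 221.26→221, 149 + 91.16 = 240.16→240) → #DDDDF0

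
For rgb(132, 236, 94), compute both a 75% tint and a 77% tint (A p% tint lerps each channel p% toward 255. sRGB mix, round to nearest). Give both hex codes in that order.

#e0fad7, #e3fbda

75% tint:
  R: 132 + 92.25 = 224.25 → 224
  G: 236 + 0.75×(255−236) = 236 + 14.25 = 250.25 → 250
  B: 94 + 120.75 = 214.75 → 215
  → #e0fad7
77% tint:
  R: 132 + 0.77×(255−132) = 132 + 94.71 = 226.71 → 227
  G: 236 + 14.63 = 250.63 → 251
  B: 94 + 123.97 = 217.97 → 218
  → #e3fbda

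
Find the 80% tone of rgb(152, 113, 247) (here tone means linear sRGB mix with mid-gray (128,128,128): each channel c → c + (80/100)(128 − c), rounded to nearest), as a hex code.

An 80% tone moves each channel 80% toward 128:
  R: 152 + 0.8×(128−152) = 152 − 19.2 = 132.8 → 133
  G: 113 + 0.8×(128−113) = 113 + 12 = 125 → 125
  B: 247 + 0.8×(128−247) = 247 − 95.2 = 151.8 → 152
rgb(133, 125, 152) = #857d98.

#857d98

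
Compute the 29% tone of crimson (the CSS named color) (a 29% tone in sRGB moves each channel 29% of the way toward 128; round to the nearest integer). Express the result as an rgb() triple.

CSS crimson is rgb(220, 20, 60).
Per channel, c → c + 0.29(128 − c):
  R: 220 − 26.68 = 193.32 → 193
  G: 20 + 31.32 = 51.32 → 51
  B: 60 + 0.29×(128−60) = 60 + 19.72 = 79.72 → 80

rgb(193, 51, 80)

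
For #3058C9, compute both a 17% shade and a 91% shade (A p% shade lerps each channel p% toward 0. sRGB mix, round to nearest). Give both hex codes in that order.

#3058C9 is rgb(48, 88, 201).
17% shade:
  R: 48 + 0.17×(0−48) = 48 − 8.16 = 39.84 → 40
  G: 88 + 0.17×(0−88) = 88 − 14.96 = 73.04 → 73
  B: 201 − 34.17 = 166.83 → 167
  → #2849A7
91% shade:
  R: 48 + 0.91×(0−48) = 48 − 43.68 = 4.32 → 4
  G: 88 + 0.91×(0−88) = 88 − 80.08 = 7.92 → 8
  B: 201 + 0.91×(0−201) = 201 − 182.91 = 18.09 → 18
  → #040812

#2849A7, #040812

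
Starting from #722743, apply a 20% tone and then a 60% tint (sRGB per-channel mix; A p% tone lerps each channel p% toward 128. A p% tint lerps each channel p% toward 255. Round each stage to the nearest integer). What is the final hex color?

#c8b0b9

#722743 is rgb(114, 39, 67).
Lerp each channel 20% toward 128:
  R: 114 + 0.2×(128−114) = 114 + 2.8 = 116.8 → 117
  G: 39 + 17.8 = 56.8 → 57
  B: 67 + 0.2×(128−67) = 67 + 12.2 = 79.2 → 79
After the tone: rgb(117, 57, 79) = #75394f.
Lerp each channel 60% toward 255:
  R: 117 + 0.6×(255−117) = 117 + 82.8 = 199.8 → 200
  G: 57 + 0.6×(255−57) = 57 + 118.8 = 175.8 → 176
  B: 79 + 105.6 = 184.6 → 185
rgb(200, 176, 185) = #c8b0b9.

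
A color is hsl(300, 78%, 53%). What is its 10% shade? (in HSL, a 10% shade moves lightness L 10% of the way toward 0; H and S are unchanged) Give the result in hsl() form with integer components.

L moves 10% from 53 toward 0: 53 − 5.3 = 47.7 → 48.
H and S are unchanged.

hsl(300, 78%, 48%)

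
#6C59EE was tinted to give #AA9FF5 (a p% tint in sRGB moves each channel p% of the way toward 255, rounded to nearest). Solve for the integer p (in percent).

#6C59EE is rgb(108, 89, 238); #AA9FF5 is rgb(170, 159, 245).
On the G channel (widest range): 159 ≈ 89 + (p/100)(255 − 89), so p ≈ 100×(159 − 89)/(255 − 89) = 7000/166 = 42.17.
p = 42 reproduces all three channels after rounding.

42%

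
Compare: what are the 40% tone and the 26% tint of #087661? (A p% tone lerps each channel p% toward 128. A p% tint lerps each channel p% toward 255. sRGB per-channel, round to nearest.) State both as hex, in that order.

#387a6d, #489a8a

#087661 is rgb(8, 118, 97).
40% tone:
  R: 8 + 48 = 56 → 56
  G: 118 + 0.4×(128−118) = 118 + 4 = 122 → 122
  B: 97 + 12.4 = 109.4 → 109
  → #387a6d
26% tint:
  R: 8 + 64.22 = 72.22 → 72
  G: 118 + 35.62 = 153.62 → 154
  B: 97 + 41.08 = 138.08 → 138
  → #489a8a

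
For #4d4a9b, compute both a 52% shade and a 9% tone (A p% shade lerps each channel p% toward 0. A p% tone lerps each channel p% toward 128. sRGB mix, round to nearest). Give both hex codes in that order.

#4d4a9b is rgb(77, 74, 155).
52% shade:
  R: 77 + 0.52×(0−77) = 77 − 40.04 = 36.96 → 37
  G: 74 − 38.48 = 35.52 → 36
  B: 155 + 0.52×(0−155) = 155 − 80.6 = 74.4 → 74
  → #25244a
9% tone:
  R: 77 + 4.59 = 81.59 → 82
  G: 74 + 0.09×(128−74) = 74 + 4.86 = 78.86 → 79
  B: 155 + 0.09×(128−155) = 155 − 2.43 = 152.57 → 153
  → #524f99

#25244a, #524f99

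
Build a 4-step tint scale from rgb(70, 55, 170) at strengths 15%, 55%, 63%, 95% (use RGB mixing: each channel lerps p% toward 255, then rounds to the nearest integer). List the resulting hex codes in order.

#6255b7, #aca5d9, #bbb5e0, #f6f5fb

15%: (70 + 27.75 = 97.75→98, 55 + 30 = 85→85, 170 + 12.75 = 182.75→183) → #6255b7
55%: (70 + 101.75 = 171.75→172, 55 + 110 = 165→165, 170 + 46.75 = 216.75→217) → #aca5d9
63%: (70 + 116.55 = 186.55→187, 55 + 126 = 181→181, 170 + 53.55 = 223.55→224) → #bbb5e0
95%: (70 + 175.75 = 245.75→246, 55 + 190 = 245→245, 170 + 80.75 = 250.75→251) → #f6f5fb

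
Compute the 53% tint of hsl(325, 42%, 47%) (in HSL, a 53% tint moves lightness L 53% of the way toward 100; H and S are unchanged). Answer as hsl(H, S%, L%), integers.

hsl(325, 42%, 75%)

L moves 53% from 47 toward 100: 47 + 28.09 = 75.09 → 75.
H and S are unchanged.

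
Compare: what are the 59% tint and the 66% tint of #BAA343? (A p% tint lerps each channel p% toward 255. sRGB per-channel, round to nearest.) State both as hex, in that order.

#BAA343 is rgb(186, 163, 67).
59% tint:
  R: 186 + 0.59×(255−186) = 186 + 40.71 = 226.71 → 227
  G: 163 + 54.28 = 217.28 → 217
  B: 67 + 0.59×(255−67) = 67 + 110.92 = 177.92 → 178
  → #E3D9B2
66% tint:
  R: 186 + 0.66×(255−186) = 186 + 45.54 = 231.54 → 232
  G: 163 + 0.66×(255−163) = 163 + 60.72 = 223.72 → 224
  B: 67 + 0.66×(255−67) = 67 + 124.08 = 191.08 → 191
  → #E8E0BF

#E3D9B2, #E8E0BF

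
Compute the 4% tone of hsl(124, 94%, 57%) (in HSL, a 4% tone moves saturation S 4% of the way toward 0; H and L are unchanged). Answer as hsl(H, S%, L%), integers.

hsl(124, 90%, 57%)

S moves 4% from 94 toward 0: 94 − 3.76 = 90.24 → 90.
H and L are unchanged.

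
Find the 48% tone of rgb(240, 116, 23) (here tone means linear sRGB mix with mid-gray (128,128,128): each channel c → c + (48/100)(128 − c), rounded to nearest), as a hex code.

#BA7A49

A 48% tone moves each channel 48% toward 128:
  R: 240 − 53.76 = 186.24 → 186
  G: 116 + 5.76 = 121.76 → 122
  B: 23 + 0.48×(128−23) = 23 + 50.4 = 73.4 → 73
rgb(186, 122, 73) = #BA7A49.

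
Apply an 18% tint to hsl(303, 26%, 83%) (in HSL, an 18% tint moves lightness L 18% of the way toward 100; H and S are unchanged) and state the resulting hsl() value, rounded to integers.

L moves 18% from 83 toward 100: 83 + 3.06 = 86.06 → 86.
H and S are unchanged.

hsl(303, 26%, 86%)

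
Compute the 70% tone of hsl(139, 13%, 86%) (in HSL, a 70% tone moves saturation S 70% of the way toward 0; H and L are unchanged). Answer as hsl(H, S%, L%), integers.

S moves 70% from 13 toward 0: 13 − 9.1 = 3.9 → 4.
H and L are unchanged.

hsl(139, 4%, 86%)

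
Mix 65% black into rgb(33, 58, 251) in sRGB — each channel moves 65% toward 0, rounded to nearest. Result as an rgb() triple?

A 65% shade moves each channel 65% toward 0:
  R: 33 − 21.45 = 11.55 → 12
  G: 58 − 37.7 = 20.3 → 20
  B: 251 + 0.65×(0−251) = 251 − 163.15 = 87.85 → 88

rgb(12, 20, 88)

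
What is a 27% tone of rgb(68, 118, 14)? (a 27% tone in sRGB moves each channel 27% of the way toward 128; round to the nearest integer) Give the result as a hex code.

A 27% tone moves each channel 27% toward 128:
  R: 68 + 16.2 = 84.2 → 84
  G: 118 + 0.27×(128−118) = 118 + 2.7 = 120.7 → 121
  B: 14 + 0.27×(128−14) = 14 + 30.78 = 44.78 → 45
rgb(84, 121, 45) = #54792d.

#54792d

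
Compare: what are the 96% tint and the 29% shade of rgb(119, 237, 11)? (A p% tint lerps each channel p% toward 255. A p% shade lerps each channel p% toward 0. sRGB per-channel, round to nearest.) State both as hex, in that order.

96% tint:
  R: 119 + 0.96×(255−119) = 119 + 130.56 = 249.56 → 250
  G: 237 + 0.96×(255−237) = 237 + 17.28 = 254.28 → 254
  B: 11 + 234.24 = 245.24 → 245
  → #FAFEF5
29% shade:
  R: 119 + 0.29×(0−119) = 119 − 34.51 = 84.49 → 84
  G: 237 + 0.29×(0−237) = 237 − 68.73 = 168.27 → 168
  B: 11 + 0.29×(0−11) = 11 − 3.19 = 7.81 → 8
  → #54A808

#FAFEF5, #54A808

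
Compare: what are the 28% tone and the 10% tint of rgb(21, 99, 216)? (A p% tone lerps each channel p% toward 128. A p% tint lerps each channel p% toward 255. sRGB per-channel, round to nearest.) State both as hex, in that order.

#336bbf, #2c73dc

28% tone:
  R: 21 + 0.28×(128−21) = 21 + 29.96 = 50.96 → 51
  G: 99 + 0.28×(128−99) = 99 + 8.12 = 107.12 → 107
  B: 216 + 0.28×(128−216) = 216 − 24.64 = 191.36 → 191
  → #336bbf
10% tint:
  R: 21 + 0.1×(255−21) = 21 + 23.4 = 44.4 → 44
  G: 99 + 0.1×(255−99) = 99 + 15.6 = 114.6 → 115
  B: 216 + 0.1×(255−216) = 216 + 3.9 = 219.9 → 220
  → #2c73dc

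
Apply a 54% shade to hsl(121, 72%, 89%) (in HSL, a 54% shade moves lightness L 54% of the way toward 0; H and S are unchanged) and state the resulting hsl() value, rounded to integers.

hsl(121, 72%, 41%)

L moves 54% from 89 toward 0: 89 − 48.06 = 40.94 → 41.
H and S are unchanged.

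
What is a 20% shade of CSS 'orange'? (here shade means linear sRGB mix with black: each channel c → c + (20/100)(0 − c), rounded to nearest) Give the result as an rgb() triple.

CSS orange is rgb(255, 165, 0).
Per channel, c → c + 0.2(0 − c):
  R: 255 + 0.2×(0−255) = 255 − 51 = 204 → 204
  G: 165 − 33 = 132 → 132
  B: 0 + 0.2×(0−0) = 0 + 0 = 0 → 0

rgb(204, 132, 0)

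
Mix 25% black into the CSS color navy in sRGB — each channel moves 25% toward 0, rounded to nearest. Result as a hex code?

CSS navy is rgb(0, 0, 128).
Lerp each channel 25% toward 0:
  R: 0 + 0.25×(0−0) = 0 + 0 = 0 → 0
  G: 0 + 0.25×(0−0) = 0 + 0 = 0 → 0
  B: 128 − 32 = 96 → 96
rgb(0, 0, 96) = #000060.

#000060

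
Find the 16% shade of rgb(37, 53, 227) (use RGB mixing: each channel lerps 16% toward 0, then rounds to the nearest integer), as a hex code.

Per channel, c → c + 0.16(0 − c):
  R: 37 + 0.16×(0−37) = 37 − 5.92 = 31.08 → 31
  G: 53 − 8.48 = 44.52 → 45
  B: 227 − 36.32 = 190.68 → 191
rgb(31, 45, 191) = #1F2DBF.

#1F2DBF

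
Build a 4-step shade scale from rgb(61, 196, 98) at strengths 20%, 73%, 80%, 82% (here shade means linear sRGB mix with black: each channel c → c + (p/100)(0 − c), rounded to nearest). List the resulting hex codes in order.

20%: (61 − 12.2 = 48.8→49, 196 − 39.2 = 156.8→157, 98 − 19.6 = 78.4→78) → #319d4e
73%: (61 − 44.53 = 16.47→16, 196 − 143.08 = 52.92→53, 98 − 71.54 = 26.46→26) → #10351a
80%: (61 − 48.8 = 12.2→12, 196 − 156.8 = 39.2→39, 98 − 78.4 = 19.6→20) → #0c2714
82%: (61 − 50.02 = 10.98→11, 196 − 160.72 = 35.28→35, 98 − 80.36 = 17.64→18) → #0b2312

#319d4e, #10351a, #0c2714, #0b2312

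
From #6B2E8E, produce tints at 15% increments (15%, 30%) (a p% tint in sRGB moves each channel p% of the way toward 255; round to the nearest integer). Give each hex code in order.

#814D9F, #976DB0

#6B2E8E is rgb(107, 46, 142).
15%: (107 + 22.2 = 129.2→129, 46 + 31.35 = 77.35→77, 142 + 16.95 = 158.95→159) → #814D9F
30%: (107 + 44.4 = 151.4→151, 46 + 62.7 = 108.7→109, 142 + 33.9 = 175.9→176) → #976DB0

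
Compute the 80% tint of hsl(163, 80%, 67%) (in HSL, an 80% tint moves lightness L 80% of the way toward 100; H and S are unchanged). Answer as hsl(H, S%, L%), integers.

hsl(163, 80%, 93%)

L moves 80% from 67 toward 100: 67 + 26.4 = 93.4 → 93.
H and S are unchanged.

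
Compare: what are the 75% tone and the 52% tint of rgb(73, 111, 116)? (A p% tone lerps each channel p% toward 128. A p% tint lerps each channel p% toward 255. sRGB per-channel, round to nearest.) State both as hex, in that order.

#727C7D, #A8BABC

75% tone:
  R: 73 + 0.75×(128−73) = 73 + 41.25 = 114.25 → 114
  G: 111 + 0.75×(128−111) = 111 + 12.75 = 123.75 → 124
  B: 116 + 0.75×(128−116) = 116 + 9 = 125 → 125
  → #727C7D
52% tint:
  R: 73 + 94.64 = 167.64 → 168
  G: 111 + 0.52×(255−111) = 111 + 74.88 = 185.88 → 186
  B: 116 + 72.28 = 188.28 → 188
  → #A8BABC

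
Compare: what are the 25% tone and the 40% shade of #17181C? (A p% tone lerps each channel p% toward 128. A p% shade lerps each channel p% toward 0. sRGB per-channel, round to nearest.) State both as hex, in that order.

#17181C is rgb(23, 24, 28).
25% tone:
  R: 23 + 0.25×(128−23) = 23 + 26.25 = 49.25 → 49
  G: 24 + 0.25×(128−24) = 24 + 26 = 50 → 50
  B: 28 + 25 = 53 → 53
  → #313235
40% shade:
  R: 23 + 0.4×(0−23) = 23 − 9.2 = 13.8 → 14
  G: 24 − 9.6 = 14.4 → 14
  B: 28 + 0.4×(0−28) = 28 − 11.2 = 16.8 → 17
  → #0E0E11

#313235, #0E0E11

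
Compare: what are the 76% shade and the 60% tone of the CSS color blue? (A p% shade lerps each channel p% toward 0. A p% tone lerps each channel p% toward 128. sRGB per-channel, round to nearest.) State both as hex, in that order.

#00003D, #4D4DB3

CSS blue is rgb(0, 0, 255).
76% shade:
  R: 0 + 0 = 0 → 0
  G: 0 + 0 = 0 → 0
  B: 255 + 0.76×(0−255) = 255 − 193.8 = 61.2 → 61
  → #00003D
60% tone:
  R: 0 + 76.8 = 76.8 → 77
  G: 0 + 76.8 = 76.8 → 77
  B: 255 − 76.2 = 178.8 → 179
  → #4D4DB3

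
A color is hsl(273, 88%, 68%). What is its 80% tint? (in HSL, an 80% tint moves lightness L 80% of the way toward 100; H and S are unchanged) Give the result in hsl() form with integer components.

L moves 80% from 68 toward 100: 68 + 25.6 = 93.6 → 94.
H and S are unchanged.

hsl(273, 88%, 94%)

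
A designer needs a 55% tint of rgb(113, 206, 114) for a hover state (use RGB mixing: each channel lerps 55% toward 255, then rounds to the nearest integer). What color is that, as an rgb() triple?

rgb(191, 233, 192)

Lerp each channel 55% toward 255:
  R: 113 + 0.55×(255−113) = 113 + 78.1 = 191.1 → 191
  G: 206 + 0.55×(255−206) = 206 + 26.95 = 232.95 → 233
  B: 114 + 0.55×(255−114) = 114 + 77.55 = 191.55 → 192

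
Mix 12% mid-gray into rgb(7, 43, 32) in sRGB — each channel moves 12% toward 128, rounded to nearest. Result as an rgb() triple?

rgb(22, 53, 44)

A 12% tone moves each channel 12% toward 128:
  R: 7 + 0.12×(128−7) = 7 + 14.52 = 21.52 → 22
  G: 43 + 10.2 = 53.2 → 53
  B: 32 + 0.12×(128−32) = 32 + 11.52 = 43.52 → 44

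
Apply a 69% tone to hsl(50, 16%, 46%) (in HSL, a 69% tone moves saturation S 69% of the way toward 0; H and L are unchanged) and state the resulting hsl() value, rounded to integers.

S moves 69% from 16 toward 0: 16 − 11.04 = 4.96 → 5.
H and L are unchanged.

hsl(50, 5%, 46%)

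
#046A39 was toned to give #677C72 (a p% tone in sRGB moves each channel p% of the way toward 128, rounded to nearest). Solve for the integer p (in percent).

#046A39 is rgb(4, 106, 57); #677C72 is rgb(103, 124, 114).
On the R channel (widest range): 103 ≈ 4 + (p/100)(128 − 4), so p ≈ 100×(103 − 4)/(128 − 4) = 9900/124 = 79.84.
p = 80 reproduces all three channels after rounding.

80%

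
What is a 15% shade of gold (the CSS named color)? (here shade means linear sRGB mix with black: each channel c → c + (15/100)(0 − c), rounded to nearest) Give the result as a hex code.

#D9B700

CSS gold is rgb(255, 215, 0).
Lerp each channel 15% toward 0:
  R: 255 − 38.25 = 216.75 → 217
  G: 215 − 32.25 = 182.75 → 183
  B: 0 + 0.15×(0−0) = 0 + 0 = 0 → 0
rgb(217, 183, 0) = #D9B700.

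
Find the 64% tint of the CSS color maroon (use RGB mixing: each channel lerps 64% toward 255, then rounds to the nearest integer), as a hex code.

CSS maroon is rgb(128, 0, 0).
Per channel, c → c + 0.64(255 − c):
  R: 128 + 81.28 = 209.28 → 209
  G: 0 + 0.64×(255−0) = 0 + 163.2 = 163.2 → 163
  B: 0 + 0.64×(255−0) = 0 + 163.2 = 163.2 → 163
rgb(209, 163, 163) = #d1a3a3.

#d1a3a3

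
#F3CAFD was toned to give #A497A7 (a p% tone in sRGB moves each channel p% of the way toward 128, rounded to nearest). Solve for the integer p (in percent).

#F3CAFD is rgb(243, 202, 253); #A497A7 is rgb(164, 151, 167).
On the B channel (widest range): 167 ≈ 253 + (p/100)(128 − 253), so p ≈ 100×(167 − 253)/(128 − 253) = -8600/-125 = 68.80.
p = 69 reproduces all three channels after rounding.

69%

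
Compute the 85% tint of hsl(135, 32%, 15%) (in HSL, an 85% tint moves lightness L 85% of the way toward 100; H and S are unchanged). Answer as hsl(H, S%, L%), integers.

L moves 85% from 15 toward 100: 15 + 72.25 = 87.25 → 87.
H and S are unchanged.

hsl(135, 32%, 87%)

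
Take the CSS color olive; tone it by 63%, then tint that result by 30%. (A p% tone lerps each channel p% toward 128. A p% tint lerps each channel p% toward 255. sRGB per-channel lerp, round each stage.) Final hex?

#A6A685

CSS olive is rgb(128, 128, 0).
Lerp each channel 63% toward 128:
  R: 128 + 0.63×(128−128) = 128 + 0 = 128 → 128
  G: 128 + 0 = 128 → 128
  B: 0 + 0.63×(128−0) = 0 + 80.64 = 80.64 → 81
After the tone: rgb(128, 128, 81) = #808051.
Per channel, c → c + 0.3(255 − c):
  R: 128 + 0.3×(255−128) = 128 + 38.1 = 166.1 → 166
  G: 128 + 0.3×(255−128) = 128 + 38.1 = 166.1 → 166
  B: 81 + 52.2 = 133.2 → 133
rgb(166, 166, 133) = #A6A685.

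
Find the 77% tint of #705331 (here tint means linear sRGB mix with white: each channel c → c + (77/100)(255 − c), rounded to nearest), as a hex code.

#705331 is rgb(112, 83, 49).
Per channel, c → c + 0.77(255 − c):
  R: 112 + 110.11 = 222.11 → 222
  G: 83 + 132.44 = 215.44 → 215
  B: 49 + 0.77×(255−49) = 49 + 158.62 = 207.62 → 208
rgb(222, 215, 208) = #DED7D0.

#DED7D0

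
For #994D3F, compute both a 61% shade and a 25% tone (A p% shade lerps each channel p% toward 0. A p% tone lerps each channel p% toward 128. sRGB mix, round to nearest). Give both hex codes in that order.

#3C1E19, #935A4F

#994D3F is rgb(153, 77, 63).
61% shade:
  R: 153 + 0.61×(0−153) = 153 − 93.33 = 59.67 → 60
  G: 77 + 0.61×(0−77) = 77 − 46.97 = 30.03 → 30
  B: 63 + 0.61×(0−63) = 63 − 38.43 = 24.57 → 25
  → #3C1E19
25% tone:
  R: 153 + 0.25×(128−153) = 153 − 6.25 = 146.75 → 147
  G: 77 + 0.25×(128−77) = 77 + 12.75 = 89.75 → 90
  B: 63 + 16.25 = 79.25 → 79
  → #935A4F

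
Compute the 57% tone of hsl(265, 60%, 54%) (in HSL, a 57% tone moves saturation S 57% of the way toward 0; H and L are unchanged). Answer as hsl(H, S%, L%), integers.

hsl(265, 26%, 54%)

S moves 57% from 60 toward 0: 60 − 34.2 = 25.8 → 26.
H and L are unchanged.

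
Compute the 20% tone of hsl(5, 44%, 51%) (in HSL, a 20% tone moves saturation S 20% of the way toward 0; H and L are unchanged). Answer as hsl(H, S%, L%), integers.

hsl(5, 35%, 51%)

S moves 20% from 44 toward 0: 44 − 8.8 = 35.2 → 35.
H and L are unchanged.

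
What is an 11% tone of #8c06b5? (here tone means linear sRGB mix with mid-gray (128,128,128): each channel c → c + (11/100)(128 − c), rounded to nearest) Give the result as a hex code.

#8b13af

#8c06b5 is rgb(140, 6, 181).
Lerp each channel 11% toward 128:
  R: 140 + 0.11×(128−140) = 140 − 1.32 = 138.68 → 139
  G: 6 + 0.11×(128−6) = 6 + 13.42 = 19.42 → 19
  B: 181 + 0.11×(128−181) = 181 − 5.83 = 175.17 → 175
rgb(139, 19, 175) = #8b13af.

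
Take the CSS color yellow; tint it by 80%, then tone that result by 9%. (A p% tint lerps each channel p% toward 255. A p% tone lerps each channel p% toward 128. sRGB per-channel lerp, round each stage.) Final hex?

#F4F4C5

CSS yellow is rgb(255, 255, 0).
Lerp each channel 80% toward 255:
  R: 255 + 0 = 255 → 255
  G: 255 + 0 = 255 → 255
  B: 0 + 0.8×(255−0) = 0 + 204 = 204 → 204
After the tint: rgb(255, 255, 204) = #FFFFCC.
Per channel, c → c + 0.09(128 − c):
  R: 255 + 0.09×(128−255) = 255 − 11.43 = 243.57 → 244
  G: 255 − 11.43 = 243.57 → 244
  B: 204 + 0.09×(128−204) = 204 − 6.84 = 197.16 → 197
rgb(244, 244, 197) = #F4F4C5.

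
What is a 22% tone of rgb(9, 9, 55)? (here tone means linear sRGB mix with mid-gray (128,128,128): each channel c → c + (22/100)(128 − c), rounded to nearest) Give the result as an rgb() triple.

A 22% tone moves each channel 22% toward 128:
  R: 9 + 26.18 = 35.18 → 35
  G: 9 + 0.22×(128−9) = 9 + 26.18 = 35.18 → 35
  B: 55 + 0.22×(128−55) = 55 + 16.06 = 71.06 → 71

rgb(35, 35, 71)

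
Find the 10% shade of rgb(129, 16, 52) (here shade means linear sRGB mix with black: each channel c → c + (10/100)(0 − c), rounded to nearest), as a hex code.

A 10% shade moves each channel 10% toward 0:
  R: 129 − 12.9 = 116.1 → 116
  G: 16 + 0.1×(0−16) = 16 − 1.6 = 14.4 → 14
  B: 52 − 5.2 = 46.8 → 47
rgb(116, 14, 47) = #740E2F.

#740E2F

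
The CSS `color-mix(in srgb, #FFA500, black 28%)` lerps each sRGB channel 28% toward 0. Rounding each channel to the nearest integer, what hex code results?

#B87700

#FFA500 is rgb(255, 165, 0).
A 28% shade moves each channel 28% toward 0:
  R: 255 − 71.4 = 183.6 → 184
  G: 165 + 0.28×(0−165) = 165 − 46.2 = 118.8 → 119
  B: 0 + 0 = 0 → 0
rgb(184, 119, 0) = #B87700.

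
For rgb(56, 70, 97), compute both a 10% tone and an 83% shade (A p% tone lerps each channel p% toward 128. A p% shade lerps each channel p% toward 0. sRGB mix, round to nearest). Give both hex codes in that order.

#3f4c64, #0a0c10

10% tone:
  R: 56 + 7.2 = 63.2 → 63
  G: 70 + 0.1×(128−70) = 70 + 5.8 = 75.8 → 76
  B: 97 + 0.1×(128−97) = 97 + 3.1 = 100.1 → 100
  → #3f4c64
83% shade:
  R: 56 + 0.83×(0−56) = 56 − 46.48 = 9.52 → 10
  G: 70 − 58.1 = 11.9 → 12
  B: 97 + 0.83×(0−97) = 97 − 80.51 = 16.49 → 16
  → #0a0c10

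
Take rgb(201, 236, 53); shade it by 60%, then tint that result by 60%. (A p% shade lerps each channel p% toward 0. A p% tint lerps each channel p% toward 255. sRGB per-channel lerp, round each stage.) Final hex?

Lerp each channel 60% toward 0:
  R: 201 + 0.6×(0−201) = 201 − 120.6 = 80.4 → 80
  G: 236 − 141.6 = 94.4 → 94
  B: 53 + 0.6×(0−53) = 53 − 31.8 = 21.2 → 21
After the shade: rgb(80, 94, 21) = #505E15.
Lerp each channel 60% toward 255:
  R: 80 + 105 = 185 → 185
  G: 94 + 0.6×(255−94) = 94 + 96.6 = 190.6 → 191
  B: 21 + 0.6×(255−21) = 21 + 140.4 = 161.4 → 161
rgb(185, 191, 161) = #B9BFA1.

#B9BFA1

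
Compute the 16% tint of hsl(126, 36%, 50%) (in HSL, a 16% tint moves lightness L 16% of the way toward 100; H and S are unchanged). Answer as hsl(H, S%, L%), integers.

hsl(126, 36%, 58%)

L moves 16% from 50 toward 100: 50 + 8 = 58 → 58.
H and S are unchanged.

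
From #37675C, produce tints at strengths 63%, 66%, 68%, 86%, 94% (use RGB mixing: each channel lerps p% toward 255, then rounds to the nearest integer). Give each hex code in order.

#37675C is rgb(55, 103, 92).
63%: (55 + 126 = 181→181, 103 + 95.76 = 198.76→199, 92 + 102.69 = 194.69→195) → #B5C7C3
66%: (55 + 132 = 187→187, 103 + 100.32 = 203.32→203, 92 + 107.58 = 199.58→200) → #BBCBC8
68%: (55 + 136 = 191→191, 103 + 103.36 = 206.36→206, 92 + 110.84 = 202.84→203) → #BFCECB
86%: (55 + 172 = 227→227, 103 + 130.72 = 233.72→234, 92 + 140.18 = 232.18→232) → #E3EAE8
94%: (55 + 188 = 243→243, 103 + 142.88 = 245.88→246, 92 + 153.22 = 245.22→245) → #F3F6F5

#B5C7C3, #BBCBC8, #BFCECB, #E3EAE8, #F3F6F5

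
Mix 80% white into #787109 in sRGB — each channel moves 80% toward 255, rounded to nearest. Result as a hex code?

#E4E3CE

#787109 is rgb(120, 113, 9).
An 80% tint moves each channel 80% toward 255:
  R: 120 + 0.8×(255−120) = 120 + 108 = 228 → 228
  G: 113 + 0.8×(255−113) = 113 + 113.6 = 226.6 → 227
  B: 9 + 196.8 = 205.8 → 206
rgb(228, 227, 206) = #E4E3CE.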